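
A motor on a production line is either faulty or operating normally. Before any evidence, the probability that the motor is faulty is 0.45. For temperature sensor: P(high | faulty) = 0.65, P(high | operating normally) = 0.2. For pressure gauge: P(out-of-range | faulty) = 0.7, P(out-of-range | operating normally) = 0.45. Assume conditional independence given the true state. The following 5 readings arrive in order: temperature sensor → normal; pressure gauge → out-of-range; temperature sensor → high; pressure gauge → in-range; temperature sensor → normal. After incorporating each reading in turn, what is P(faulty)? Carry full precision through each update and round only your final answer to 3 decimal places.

After temperature sensor='normal': P(faulty) = 0.35·0.4500 / (0.35·0.4500 + 0.8·0.5500) ≈ 0.2636
After pressure gauge='out-of-range': P(faulty) = 0.7·0.2636 / (0.7·0.2636 + 0.45·0.7364) ≈ 0.3577
After temperature sensor='high': P(faulty) = 0.65·0.3577 / (0.65·0.3577 + 0.2·0.6423) ≈ 0.6441
After pressure gauge='in-range': P(faulty) = 0.3·0.6441 / (0.3·0.6441 + 0.55·0.3559) ≈ 0.4968
After temperature sensor='normal': P(faulty) = 0.35·0.4968 / (0.35·0.4968 + 0.8·0.5032) ≈ 0.3016

0.302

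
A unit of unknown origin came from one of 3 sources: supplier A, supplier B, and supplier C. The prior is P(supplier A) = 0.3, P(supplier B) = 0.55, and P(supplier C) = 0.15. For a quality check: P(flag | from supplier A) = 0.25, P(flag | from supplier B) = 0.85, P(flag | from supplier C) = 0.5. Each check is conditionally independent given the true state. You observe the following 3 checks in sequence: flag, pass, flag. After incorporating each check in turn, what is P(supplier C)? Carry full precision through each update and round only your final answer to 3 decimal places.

After 'flag': normaliser = 0.25·0.3000 + 0.85·0.5500 + 0.5·0.1500; P(supplier A) ≈ 0.1215, P(supplier B) ≈ 0.7571, P(supplier C) ≈ 0.1215
After 'pass': normaliser = 0.75·0.1215 + 0.15·0.7571 + 0.5·0.1215; P(supplier A) ≈ 0.3432, P(supplier B) ≈ 0.4279, P(supplier C) ≈ 0.2288
After 'flag': normaliser = 0.25·0.3432 + 0.85·0.4279 + 0.5·0.2288; P(supplier A) ≈ 0.1522, P(supplier B) ≈ 0.6450, P(supplier C) ≈ 0.2029

0.203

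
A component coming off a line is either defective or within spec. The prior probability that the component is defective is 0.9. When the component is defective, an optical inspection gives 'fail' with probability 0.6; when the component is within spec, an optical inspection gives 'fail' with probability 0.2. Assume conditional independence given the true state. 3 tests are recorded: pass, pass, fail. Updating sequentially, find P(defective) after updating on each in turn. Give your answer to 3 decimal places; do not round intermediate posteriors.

After 'pass': P(defective) = 0.4·0.9000 / (0.4·0.9000 + 0.8·0.1000) ≈ 0.8182
After 'pass': P(defective) = 0.4·0.8182 / (0.4·0.8182 + 0.8·0.1818) ≈ 0.6923
After 'fail': P(defective) = 0.6·0.6923 / (0.6·0.6923 + 0.2·0.3077) ≈ 0.8710

0.871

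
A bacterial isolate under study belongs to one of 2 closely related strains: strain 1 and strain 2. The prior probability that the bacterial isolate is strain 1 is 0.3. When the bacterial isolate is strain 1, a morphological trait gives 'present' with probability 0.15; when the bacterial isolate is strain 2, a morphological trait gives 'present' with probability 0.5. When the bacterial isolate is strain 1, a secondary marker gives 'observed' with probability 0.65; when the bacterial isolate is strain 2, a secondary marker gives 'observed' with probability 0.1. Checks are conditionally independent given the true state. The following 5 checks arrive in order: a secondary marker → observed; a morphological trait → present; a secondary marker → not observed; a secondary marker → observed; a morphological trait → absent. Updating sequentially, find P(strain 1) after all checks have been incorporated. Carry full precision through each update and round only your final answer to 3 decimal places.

After a secondary marker='observed': P(strain 1) = 0.65·0.3000 / (0.65·0.3000 + 0.1·0.7000) ≈ 0.7358
After a morphological trait='present': P(strain 1) = 0.15·0.7358 / (0.15·0.7358 + 0.5·0.2642) ≈ 0.4553
After a secondary marker='not observed': P(strain 1) = 0.35·0.4553 / (0.35·0.4553 + 0.9·0.5447) ≈ 0.2453
After a secondary marker='observed': P(strain 1) = 0.65·0.2453 / (0.65·0.2453 + 0.1·0.7547) ≈ 0.6787
After a morphological trait='absent': P(strain 1) = 0.85·0.6787 / (0.85·0.6787 + 0.5·0.3213) ≈ 0.7822

0.782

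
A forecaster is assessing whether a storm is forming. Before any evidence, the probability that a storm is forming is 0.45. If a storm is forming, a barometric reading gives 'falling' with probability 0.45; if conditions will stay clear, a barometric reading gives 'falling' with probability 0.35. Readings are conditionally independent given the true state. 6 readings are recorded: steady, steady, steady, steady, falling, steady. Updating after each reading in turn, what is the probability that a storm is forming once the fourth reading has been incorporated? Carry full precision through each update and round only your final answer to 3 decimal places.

After 'steady': P(storm) = 0.55·0.4500 / (0.55·0.4500 + 0.65·0.5500) ≈ 0.4091
After 'steady': P(storm) = 0.55·0.4091 / (0.55·0.4091 + 0.65·0.5909) ≈ 0.3694
After 'steady': P(storm) = 0.55·0.3694 / (0.55·0.3694 + 0.65·0.6306) ≈ 0.3314
After 'steady': P(storm) = 0.55·0.3314 / (0.55·0.3314 + 0.65·0.6686) ≈ 0.2955

0.295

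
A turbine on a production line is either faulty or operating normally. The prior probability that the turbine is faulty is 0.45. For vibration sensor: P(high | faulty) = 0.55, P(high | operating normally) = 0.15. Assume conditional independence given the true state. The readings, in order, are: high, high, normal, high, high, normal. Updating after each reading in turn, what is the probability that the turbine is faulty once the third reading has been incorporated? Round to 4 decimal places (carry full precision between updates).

0.8534

After 'high': P(faulty) = 0.55·0.4500 / (0.55·0.4500 + 0.15·0.5500) ≈ 0.7500
After 'high': P(faulty) = 0.55·0.7500 / (0.55·0.7500 + 0.15·0.2500) ≈ 0.9167
After 'normal': P(faulty) = 0.45·0.9167 / (0.45·0.9167 + 0.85·0.0833) ≈ 0.8534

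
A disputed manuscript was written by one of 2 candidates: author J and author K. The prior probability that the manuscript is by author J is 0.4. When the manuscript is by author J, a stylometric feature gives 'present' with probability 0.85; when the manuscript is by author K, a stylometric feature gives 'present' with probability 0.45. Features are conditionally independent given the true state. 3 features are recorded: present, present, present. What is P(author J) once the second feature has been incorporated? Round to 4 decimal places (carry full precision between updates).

0.7040

After 'present': P(author J) = 0.85·0.4000 / (0.85·0.4000 + 0.45·0.6000) ≈ 0.5574
After 'present': P(author J) = 0.85·0.5574 / (0.85·0.5574 + 0.45·0.4426) ≈ 0.7040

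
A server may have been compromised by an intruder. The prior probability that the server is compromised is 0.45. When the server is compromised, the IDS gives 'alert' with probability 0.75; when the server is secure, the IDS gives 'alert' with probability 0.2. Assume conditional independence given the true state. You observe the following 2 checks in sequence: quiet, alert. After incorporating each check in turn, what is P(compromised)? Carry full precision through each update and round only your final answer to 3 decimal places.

After 'quiet': P(compromised) = 0.25·0.4500 / (0.25·0.4500 + 0.8·0.5500) ≈ 0.2036
After 'alert': P(compromised) = 0.75·0.2036 / (0.75·0.2036 + 0.2·0.7964) ≈ 0.4895

0.489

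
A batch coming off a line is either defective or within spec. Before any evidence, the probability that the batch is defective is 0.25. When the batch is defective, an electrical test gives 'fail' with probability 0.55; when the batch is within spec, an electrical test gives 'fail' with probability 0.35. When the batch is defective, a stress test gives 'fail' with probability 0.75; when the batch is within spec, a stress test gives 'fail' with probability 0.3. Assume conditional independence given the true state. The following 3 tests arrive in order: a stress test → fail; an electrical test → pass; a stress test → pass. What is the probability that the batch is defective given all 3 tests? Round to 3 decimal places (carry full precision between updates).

Each posterior becomes the prior for the next update.
After a stress test='fail': P(defective) = 0.75·0.2500 / (0.75·0.2500 + 0.3·0.7500) ≈ 0.4545
After an electrical test='pass': P(defective) = 0.45·0.4545 / (0.45·0.4545 + 0.65·0.5455) ≈ 0.3659
After a stress test='pass': P(defective) = 0.25·0.3659 / (0.25·0.3659 + 0.7·0.6341) ≈ 0.1708

0.171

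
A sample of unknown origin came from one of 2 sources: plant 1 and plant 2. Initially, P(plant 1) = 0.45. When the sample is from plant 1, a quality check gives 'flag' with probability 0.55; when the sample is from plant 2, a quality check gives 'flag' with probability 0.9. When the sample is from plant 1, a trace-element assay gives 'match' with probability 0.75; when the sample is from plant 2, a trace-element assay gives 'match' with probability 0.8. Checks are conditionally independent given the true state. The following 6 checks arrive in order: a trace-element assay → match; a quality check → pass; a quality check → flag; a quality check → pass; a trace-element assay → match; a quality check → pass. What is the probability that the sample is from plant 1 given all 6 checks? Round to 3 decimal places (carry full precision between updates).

0.976

After a trace-element assay='match': P(plant 1) = 0.75·0.4500 / (0.75·0.4500 + 0.8·0.5500) ≈ 0.4341
After a quality check='pass': P(plant 1) = 0.45·0.4341 / (0.45·0.4341 + 0.1·0.5659) ≈ 0.7754
After a quality check='flag': P(plant 1) = 0.55·0.7754 / (0.55·0.7754 + 0.9·0.2246) ≈ 0.6784
After a quality check='pass': P(plant 1) = 0.45·0.6784 / (0.45·0.6784 + 0.1·0.3216) ≈ 0.9047
After a trace-element assay='match': P(plant 1) = 0.75·0.9047 / (0.75·0.9047 + 0.8·0.0953) ≈ 0.8990
After a quality check='pass': P(plant 1) = 0.45·0.8990 / (0.45·0.8990 + 0.1·0.1010) ≈ 0.9756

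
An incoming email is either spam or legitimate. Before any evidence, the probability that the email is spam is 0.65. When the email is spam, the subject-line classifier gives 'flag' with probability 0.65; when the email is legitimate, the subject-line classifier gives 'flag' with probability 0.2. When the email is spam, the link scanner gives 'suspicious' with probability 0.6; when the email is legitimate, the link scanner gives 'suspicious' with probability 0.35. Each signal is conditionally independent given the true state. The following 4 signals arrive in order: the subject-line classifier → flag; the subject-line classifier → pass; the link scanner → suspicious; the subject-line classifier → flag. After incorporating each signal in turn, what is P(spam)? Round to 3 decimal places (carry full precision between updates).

0.936

After the subject-line classifier='flag': P(spam) = 0.65·0.6500 / (0.65·0.6500 + 0.2·0.3500) ≈ 0.8579
After the subject-line classifier='pass': P(spam) = 0.35·0.8579 / (0.35·0.8579 + 0.8·0.1421) ≈ 0.7253
After the link scanner='suspicious': P(spam) = 0.6·0.7253 / (0.6·0.7253 + 0.35·0.2747) ≈ 0.8191
After the subject-line classifier='flag': P(spam) = 0.65·0.8191 / (0.65·0.8191 + 0.2·0.1809) ≈ 0.9364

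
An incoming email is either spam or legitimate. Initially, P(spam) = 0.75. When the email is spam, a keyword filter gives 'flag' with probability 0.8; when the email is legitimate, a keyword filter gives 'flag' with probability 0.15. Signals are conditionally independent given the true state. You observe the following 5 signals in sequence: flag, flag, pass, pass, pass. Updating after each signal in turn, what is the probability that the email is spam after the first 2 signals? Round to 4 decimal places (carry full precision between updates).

0.9884

After 'flag': P(spam) = 0.8·0.7500 / (0.8·0.7500 + 0.15·0.2500) ≈ 0.9412
After 'flag': P(spam) = 0.8·0.9412 / (0.8·0.9412 + 0.15·0.0588) ≈ 0.9884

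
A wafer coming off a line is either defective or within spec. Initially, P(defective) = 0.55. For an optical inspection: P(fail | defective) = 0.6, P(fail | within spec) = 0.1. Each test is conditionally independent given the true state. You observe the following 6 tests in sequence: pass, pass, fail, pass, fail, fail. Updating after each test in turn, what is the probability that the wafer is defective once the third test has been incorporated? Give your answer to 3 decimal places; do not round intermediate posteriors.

0.592

Each posterior becomes the prior for the next update.
After 'pass': P(defective) = 0.4·0.5500 / (0.4·0.5500 + 0.9·0.4500) ≈ 0.3520
After 'pass': P(defective) = 0.4·0.3520 / (0.4·0.3520 + 0.9·0.6480) ≈ 0.1945
After 'fail': P(defective) = 0.6·0.1945 / (0.6·0.1945 + 0.1·0.8055) ≈ 0.5916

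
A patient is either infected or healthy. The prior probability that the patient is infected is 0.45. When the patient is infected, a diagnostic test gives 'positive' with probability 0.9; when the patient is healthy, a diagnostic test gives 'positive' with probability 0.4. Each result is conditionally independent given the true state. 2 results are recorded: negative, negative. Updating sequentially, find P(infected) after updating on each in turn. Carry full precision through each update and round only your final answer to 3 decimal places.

Apply Bayes' rule sequentially, carrying P(infected) forward.
After 'negative': P(infected) = 0.1·0.4500 / (0.1·0.4500 + 0.6·0.5500) ≈ 0.1200
After 'negative': P(infected) = 0.1·0.1200 / (0.1·0.1200 + 0.6·0.8800) ≈ 0.0222

0.022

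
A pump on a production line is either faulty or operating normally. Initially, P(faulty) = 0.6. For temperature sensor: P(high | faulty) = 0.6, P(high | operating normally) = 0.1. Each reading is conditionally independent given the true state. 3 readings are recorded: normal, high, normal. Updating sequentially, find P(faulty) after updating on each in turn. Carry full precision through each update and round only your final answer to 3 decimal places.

After 'normal': P(faulty) = 0.4·0.6000 / (0.4·0.6000 + 0.9·0.4000) ≈ 0.4000
After 'high': P(faulty) = 0.6·0.4000 / (0.6·0.4000 + 0.1·0.6000) ≈ 0.8000
After 'normal': P(faulty) = 0.4·0.8000 / (0.4·0.8000 + 0.9·0.2000) ≈ 0.6400

0.640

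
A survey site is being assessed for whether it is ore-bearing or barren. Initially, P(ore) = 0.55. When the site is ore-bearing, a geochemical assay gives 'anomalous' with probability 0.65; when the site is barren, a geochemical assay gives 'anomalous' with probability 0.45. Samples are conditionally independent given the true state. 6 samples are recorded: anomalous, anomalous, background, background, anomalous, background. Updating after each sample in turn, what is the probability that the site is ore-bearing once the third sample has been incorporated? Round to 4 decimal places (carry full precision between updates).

0.6187

After 'anomalous': P(ore) = 0.65·0.5500 / (0.65·0.5500 + 0.45·0.4500) ≈ 0.6384
After 'anomalous': P(ore) = 0.65·0.6384 / (0.65·0.6384 + 0.45·0.3616) ≈ 0.7183
After 'background': P(ore) = 0.35·0.7183 / (0.35·0.7183 + 0.55·0.2817) ≈ 0.6187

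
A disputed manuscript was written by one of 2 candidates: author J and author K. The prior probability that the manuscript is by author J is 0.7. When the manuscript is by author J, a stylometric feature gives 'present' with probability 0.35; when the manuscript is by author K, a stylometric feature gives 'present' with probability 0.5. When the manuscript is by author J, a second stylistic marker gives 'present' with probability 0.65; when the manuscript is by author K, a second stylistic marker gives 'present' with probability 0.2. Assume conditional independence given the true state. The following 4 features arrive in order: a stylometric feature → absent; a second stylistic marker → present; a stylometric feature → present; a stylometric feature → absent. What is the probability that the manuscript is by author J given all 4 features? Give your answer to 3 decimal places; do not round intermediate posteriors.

0.900

After a stylometric feature='absent': P(author J) = 0.65·0.7000 / (0.65·0.7000 + 0.5·0.3000) ≈ 0.7521
After a second stylistic marker='present': P(author J) = 0.65·0.7521 / (0.65·0.7521 + 0.2·0.2479) ≈ 0.9079
After a stylometric feature='present': P(author J) = 0.35·0.9079 / (0.35·0.9079 + 0.5·0.0921) ≈ 0.8734
After a stylometric feature='absent': P(author J) = 0.65·0.8734 / (0.65·0.8734 + 0.5·0.1266) ≈ 0.8997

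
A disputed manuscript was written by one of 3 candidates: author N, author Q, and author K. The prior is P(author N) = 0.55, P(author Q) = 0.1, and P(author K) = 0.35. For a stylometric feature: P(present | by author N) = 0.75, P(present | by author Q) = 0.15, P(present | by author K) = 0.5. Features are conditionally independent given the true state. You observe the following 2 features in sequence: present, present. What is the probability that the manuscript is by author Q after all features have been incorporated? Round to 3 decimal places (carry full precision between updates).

0.006

Apply Bayes' rule sequentially, carrying P(author Q) forward.
After 'present': normaliser = 0.75·0.5500 + 0.15·0.1000 + 0.5·0.3500; P(author N) ≈ 0.6846, P(author Q) ≈ 0.0249, P(author K) ≈ 0.2905
After 'present': normaliser = 0.75·0.6846 + 0.15·0.0249 + 0.5·0.2905; P(author N) ≈ 0.7751, P(author Q) ≈ 0.0056, P(author K) ≈ 0.2192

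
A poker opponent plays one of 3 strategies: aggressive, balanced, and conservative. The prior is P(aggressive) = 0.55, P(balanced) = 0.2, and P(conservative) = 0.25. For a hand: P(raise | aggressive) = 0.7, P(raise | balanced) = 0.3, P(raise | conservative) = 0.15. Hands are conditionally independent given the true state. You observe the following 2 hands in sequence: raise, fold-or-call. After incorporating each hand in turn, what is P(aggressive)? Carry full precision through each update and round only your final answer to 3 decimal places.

0.610

After 'raise': normaliser = 0.7·0.5500 + 0.3·0.2000 + 0.15·0.2500; P(aggressive) ≈ 0.7979, P(balanced) ≈ 0.1244, P(conservative) ≈ 0.0777
After 'fold-or-call': normaliser = 0.3·0.7979 + 0.7·0.1244 + 0.85·0.0777; P(aggressive) ≈ 0.6099, P(balanced) ≈ 0.2218, P(conservative) ≈ 0.1683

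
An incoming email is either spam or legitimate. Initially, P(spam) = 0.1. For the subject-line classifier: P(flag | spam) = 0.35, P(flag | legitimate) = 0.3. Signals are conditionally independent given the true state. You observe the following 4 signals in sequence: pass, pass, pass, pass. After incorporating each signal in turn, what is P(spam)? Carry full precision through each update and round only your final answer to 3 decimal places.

0.076

After 'pass': P(spam) = 0.65·0.1000 / (0.65·0.1000 + 0.7·0.9000) ≈ 0.0935
After 'pass': P(spam) = 0.65·0.0935 / (0.65·0.0935 + 0.7·0.9065) ≈ 0.0874
After 'pass': P(spam) = 0.65·0.0874 / (0.65·0.0874 + 0.7·0.9126) ≈ 0.0817
After 'pass': P(spam) = 0.65·0.0817 / (0.65·0.0817 + 0.7·0.9183) ≈ 0.0763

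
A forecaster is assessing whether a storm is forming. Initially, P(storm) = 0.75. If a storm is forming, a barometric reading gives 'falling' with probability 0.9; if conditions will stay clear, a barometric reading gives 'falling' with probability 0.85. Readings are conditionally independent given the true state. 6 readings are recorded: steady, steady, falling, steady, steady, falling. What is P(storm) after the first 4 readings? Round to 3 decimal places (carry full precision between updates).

0.485

Each posterior becomes the prior for the next update.
After 'steady': P(storm) = 0.1·0.7500 / (0.1·0.7500 + 0.15·0.2500) ≈ 0.6667
After 'steady': P(storm) = 0.1·0.6667 / (0.1·0.6667 + 0.15·0.3333) ≈ 0.5714
After 'falling': P(storm) = 0.9·0.5714 / (0.9·0.5714 + 0.85·0.4286) ≈ 0.5854
After 'steady': P(storm) = 0.1·0.5854 / (0.1·0.5854 + 0.15·0.4146) ≈ 0.4848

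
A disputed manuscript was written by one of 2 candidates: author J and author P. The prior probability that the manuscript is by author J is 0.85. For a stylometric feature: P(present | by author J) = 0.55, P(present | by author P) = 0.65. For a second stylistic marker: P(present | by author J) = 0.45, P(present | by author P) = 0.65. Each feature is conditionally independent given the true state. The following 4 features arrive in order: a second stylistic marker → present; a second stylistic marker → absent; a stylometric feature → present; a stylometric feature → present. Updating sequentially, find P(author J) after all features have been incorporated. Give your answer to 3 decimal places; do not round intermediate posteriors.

0.815

Each posterior becomes the prior for the next update.
After a second stylistic marker='present': P(author J) = 0.45·0.8500 / (0.45·0.8500 + 0.65·0.1500) ≈ 0.7969
After a second stylistic marker='absent': P(author J) = 0.55·0.7969 / (0.55·0.7969 + 0.35·0.2031) ≈ 0.8604
After a stylometric feature='present': P(author J) = 0.55·0.8604 / (0.55·0.8604 + 0.65·0.1396) ≈ 0.8391
After a stylometric feature='present': P(author J) = 0.55·0.8391 / (0.55·0.8391 + 0.65·0.1609) ≈ 0.8153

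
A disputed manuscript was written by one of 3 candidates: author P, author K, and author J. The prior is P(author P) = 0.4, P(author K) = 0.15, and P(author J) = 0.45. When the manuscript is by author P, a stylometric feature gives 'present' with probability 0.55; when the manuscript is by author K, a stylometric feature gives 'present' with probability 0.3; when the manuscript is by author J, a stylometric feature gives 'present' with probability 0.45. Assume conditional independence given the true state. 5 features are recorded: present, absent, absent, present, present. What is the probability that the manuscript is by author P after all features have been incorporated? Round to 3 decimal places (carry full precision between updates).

After 'present': normaliser = 0.55·0.4000 + 0.3·0.1500 + 0.45·0.4500; P(author P) ≈ 0.4706, P(author K) ≈ 0.0963, P(author J) ≈ 0.4332
After 'absent': normaliser = 0.45·0.4706 + 0.7·0.0963 + 0.55·0.4332; P(author P) ≈ 0.4093, P(author K) ≈ 0.1302, P(author J) ≈ 0.4605
After 'absent': normaliser = 0.45·0.4093 + 0.7·0.1302 + 0.55·0.4605; P(author P) ≈ 0.3484, P(author K) ≈ 0.1725, P(author J) ≈ 0.4791
After 'present': normaliser = 0.55·0.3484 + 0.3·0.1725 + 0.45·0.4791; P(author P) ≈ 0.4175, P(author K) ≈ 0.1127, P(author J) ≈ 0.4697
After 'present': normaliser = 0.55·0.4175 + 0.3·0.1127 + 0.45·0.4697; P(author P) ≈ 0.4836, P(author K) ≈ 0.0712, P(author J) ≈ 0.4452

0.484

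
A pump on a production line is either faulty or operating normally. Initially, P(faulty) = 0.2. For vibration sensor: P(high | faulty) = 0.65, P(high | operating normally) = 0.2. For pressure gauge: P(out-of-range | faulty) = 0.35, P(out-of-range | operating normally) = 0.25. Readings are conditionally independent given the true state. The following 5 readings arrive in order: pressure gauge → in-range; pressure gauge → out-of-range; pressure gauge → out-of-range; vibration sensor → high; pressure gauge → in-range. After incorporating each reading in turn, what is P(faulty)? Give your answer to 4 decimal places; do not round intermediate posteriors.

After pressure gauge='in-range': P(faulty) = 0.65·0.2000 / (0.65·0.2000 + 0.75·0.8000) ≈ 0.1781
After pressure gauge='out-of-range': P(faulty) = 0.35·0.1781 / (0.35·0.1781 + 0.25·0.8219) ≈ 0.2327
After pressure gauge='out-of-range': P(faulty) = 0.35·0.2327 / (0.35·0.2327 + 0.25·0.7673) ≈ 0.2981
After vibration sensor='high': P(faulty) = 0.65·0.2981 / (0.65·0.2981 + 0.2·0.7019) ≈ 0.5799
After pressure gauge='in-range': P(faulty) = 0.65·0.5799 / (0.65·0.5799 + 0.75·0.4201) ≈ 0.5447

0.5447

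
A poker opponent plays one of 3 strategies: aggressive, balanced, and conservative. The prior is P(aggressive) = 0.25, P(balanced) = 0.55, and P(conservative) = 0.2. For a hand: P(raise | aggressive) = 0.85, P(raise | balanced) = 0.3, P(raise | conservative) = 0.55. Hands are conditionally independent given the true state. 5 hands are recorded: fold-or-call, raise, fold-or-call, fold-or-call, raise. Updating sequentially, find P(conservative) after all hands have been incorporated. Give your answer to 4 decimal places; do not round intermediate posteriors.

After 'fold-or-call': normaliser = 0.15·0.2500 + 0.7·0.5500 + 0.45·0.2000; P(aggressive) ≈ 0.0732, P(balanced) ≈ 0.7512, P(conservative) ≈ 0.1756
After 'raise': normaliser = 0.85·0.0732 + 0.3·0.7512 + 0.55·0.1756; P(aggressive) ≈ 0.1619, P(balanced) ≈ 0.5867, P(conservative) ≈ 0.2514
After 'fold-or-call': normaliser = 0.15·0.1619 + 0.7·0.5867 + 0.45·0.2514; P(aggressive) ≈ 0.0443, P(balanced) ≈ 0.7493, P(conservative) ≈ 0.2064
After 'fold-or-call': normaliser = 0.15·0.0443 + 0.7·0.7493 + 0.45·0.2064; P(aggressive) ≈ 0.0107, P(balanced) ≈ 0.8405, P(conservative) ≈ 0.1489
After 'raise': normaliser = 0.85·0.0107 + 0.3·0.8405 + 0.55·0.1489; P(aggressive) ≈ 0.0264, P(balanced) ≈ 0.7350, P(conservative) ≈ 0.2386

0.2386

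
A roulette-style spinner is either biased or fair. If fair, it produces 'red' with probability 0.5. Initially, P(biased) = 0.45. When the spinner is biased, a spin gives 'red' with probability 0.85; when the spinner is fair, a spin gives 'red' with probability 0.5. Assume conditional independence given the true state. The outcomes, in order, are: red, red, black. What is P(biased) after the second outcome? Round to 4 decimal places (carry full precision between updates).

0.7028

Apply Bayes' rule sequentially, carrying P(biased) forward.
After 'red': P(biased) = 0.85·0.4500 / (0.85·0.4500 + 0.5·0.5500) ≈ 0.5817
After 'red': P(biased) = 0.85·0.5817 / (0.85·0.5817 + 0.5·0.4183) ≈ 0.7028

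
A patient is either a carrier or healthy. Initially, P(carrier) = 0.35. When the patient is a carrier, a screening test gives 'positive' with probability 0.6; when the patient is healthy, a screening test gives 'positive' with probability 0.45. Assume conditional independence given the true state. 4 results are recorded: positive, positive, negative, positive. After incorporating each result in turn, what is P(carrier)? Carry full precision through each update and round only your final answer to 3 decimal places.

0.481

After 'positive': P(carrier) = 0.6·0.3500 / (0.6·0.3500 + 0.45·0.6500) ≈ 0.4179
After 'positive': P(carrier) = 0.6·0.4179 / (0.6·0.4179 + 0.45·0.5821) ≈ 0.4891
After 'negative': P(carrier) = 0.4·0.4891 / (0.4·0.4891 + 0.55·0.5109) ≈ 0.4104
After 'positive': P(carrier) = 0.6·0.4104 / (0.6·0.4104 + 0.45·0.5896) ≈ 0.4814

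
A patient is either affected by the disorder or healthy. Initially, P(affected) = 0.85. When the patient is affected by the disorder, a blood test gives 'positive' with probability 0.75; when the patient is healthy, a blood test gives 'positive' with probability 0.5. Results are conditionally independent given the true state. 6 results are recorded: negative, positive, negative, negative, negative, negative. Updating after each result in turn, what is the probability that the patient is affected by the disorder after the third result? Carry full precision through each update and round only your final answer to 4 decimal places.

After 'negative': P(affected) = 0.25·0.8500 / (0.25·0.8500 + 0.5·0.1500) ≈ 0.7391
After 'positive': P(affected) = 0.75·0.7391 / (0.75·0.7391 + 0.5·0.2609) ≈ 0.8095
After 'negative': P(affected) = 0.25·0.8095 / (0.25·0.8095 + 0.5·0.1905) ≈ 0.6800

0.6800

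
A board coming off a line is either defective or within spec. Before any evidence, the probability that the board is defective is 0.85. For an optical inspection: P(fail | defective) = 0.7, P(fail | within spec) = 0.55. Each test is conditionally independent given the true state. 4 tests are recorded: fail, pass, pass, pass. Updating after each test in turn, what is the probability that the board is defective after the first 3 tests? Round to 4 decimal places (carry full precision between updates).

0.7622

Each posterior becomes the prior for the next update.
After 'fail': P(defective) = 0.7·0.8500 / (0.7·0.8500 + 0.55·0.1500) ≈ 0.8782
After 'pass': P(defective) = 0.3·0.8782 / (0.3·0.8782 + 0.45·0.1218) ≈ 0.8278
After 'pass': P(defective) = 0.3·0.8278 / (0.3·0.8278 + 0.45·0.1722) ≈ 0.7622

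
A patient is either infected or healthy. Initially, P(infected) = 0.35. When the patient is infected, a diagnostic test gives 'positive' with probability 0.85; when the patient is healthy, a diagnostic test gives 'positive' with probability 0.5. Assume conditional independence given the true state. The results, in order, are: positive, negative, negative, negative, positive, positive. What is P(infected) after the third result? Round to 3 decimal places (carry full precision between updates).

0.076

After 'positive': P(infected) = 0.85·0.3500 / (0.85·0.3500 + 0.5·0.6500) ≈ 0.4779
After 'negative': P(infected) = 0.15·0.4779 / (0.15·0.4779 + 0.5·0.5221) ≈ 0.2154
After 'negative': P(infected) = 0.15·0.2154 / (0.15·0.2154 + 0.5·0.7846) ≈ 0.0761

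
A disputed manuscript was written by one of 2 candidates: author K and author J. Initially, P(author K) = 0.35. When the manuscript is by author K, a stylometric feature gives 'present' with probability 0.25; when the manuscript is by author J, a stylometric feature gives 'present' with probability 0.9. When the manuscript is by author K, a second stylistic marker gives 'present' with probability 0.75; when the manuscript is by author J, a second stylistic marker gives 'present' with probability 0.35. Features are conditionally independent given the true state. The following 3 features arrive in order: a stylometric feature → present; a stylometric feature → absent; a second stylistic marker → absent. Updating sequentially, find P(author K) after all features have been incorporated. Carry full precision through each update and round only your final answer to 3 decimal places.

After a stylometric feature='present': P(author K) = 0.25·0.3500 / (0.25·0.3500 + 0.9·0.6500) ≈ 0.1301
After a stylometric feature='absent': P(author K) = 0.75·0.1301 / (0.75·0.1301 + 0.1·0.8699) ≈ 0.5287
After a second stylistic marker='absent': P(author K) = 0.25·0.5287 / (0.25·0.5287 + 0.65·0.4713) ≈ 0.3014

0.301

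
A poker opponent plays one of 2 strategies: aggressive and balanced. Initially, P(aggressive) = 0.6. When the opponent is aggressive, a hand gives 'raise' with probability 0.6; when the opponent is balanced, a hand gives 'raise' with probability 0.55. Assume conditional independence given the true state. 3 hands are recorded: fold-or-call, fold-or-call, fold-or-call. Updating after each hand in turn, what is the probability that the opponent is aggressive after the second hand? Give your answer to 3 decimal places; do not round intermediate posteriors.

0.542

After 'fold-or-call': P(aggressive) = 0.4·0.6000 / (0.4·0.6000 + 0.45·0.4000) ≈ 0.5714
After 'fold-or-call': P(aggressive) = 0.4·0.5714 / (0.4·0.5714 + 0.45·0.4286) ≈ 0.5424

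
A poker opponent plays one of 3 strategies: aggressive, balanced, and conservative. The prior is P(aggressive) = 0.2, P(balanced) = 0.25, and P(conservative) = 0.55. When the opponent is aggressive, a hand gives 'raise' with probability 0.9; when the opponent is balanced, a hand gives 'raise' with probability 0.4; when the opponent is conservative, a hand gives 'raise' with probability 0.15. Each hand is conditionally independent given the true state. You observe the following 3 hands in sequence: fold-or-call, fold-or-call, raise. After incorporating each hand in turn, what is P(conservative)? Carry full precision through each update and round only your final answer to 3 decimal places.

After 'fold-or-call': normaliser = 0.1·0.2000 + 0.6·0.2500 + 0.85·0.5500; P(aggressive) ≈ 0.0314, P(balanced) ≈ 0.2353, P(conservative) ≈ 0.7333
After 'fold-or-call': normaliser = 0.1·0.0314 + 0.6·0.2353 + 0.85·0.7333; P(aggressive) ≈ 0.0041, P(balanced) ≈ 0.1839, P(conservative) ≈ 0.8120
After 'raise': normaliser = 0.9·0.0041 + 0.4·0.1839 + 0.15·0.8120; P(aggressive) ≈ 0.0185, P(balanced) ≈ 0.3696, P(conservative) ≈ 0.6119

0.612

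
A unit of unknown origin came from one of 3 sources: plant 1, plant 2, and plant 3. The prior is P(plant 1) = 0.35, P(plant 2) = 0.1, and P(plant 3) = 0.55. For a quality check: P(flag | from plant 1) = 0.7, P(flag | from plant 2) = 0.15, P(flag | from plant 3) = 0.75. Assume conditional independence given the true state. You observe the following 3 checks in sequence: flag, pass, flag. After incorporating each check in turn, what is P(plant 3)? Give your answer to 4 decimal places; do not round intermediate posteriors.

Each posterior becomes the prior for the next update.
After 'flag': normaliser = 0.7·0.3500 + 0.15·0.1000 + 0.75·0.5500; P(plant 1) ≈ 0.3643, P(plant 2) ≈ 0.0223, P(plant 3) ≈ 0.6134
After 'pass': normaliser = 0.3·0.3643 + 0.85·0.0223 + 0.25·0.6134; P(plant 1) ≈ 0.3881, P(plant 2) ≈ 0.0673, P(plant 3) ≈ 0.5446
After 'flag': normaliser = 0.7·0.3881 + 0.15·0.0673 + 0.75·0.5446; P(plant 1) ≈ 0.3936, P(plant 2) ≈ 0.0146, P(plant 3) ≈ 0.5917

0.5917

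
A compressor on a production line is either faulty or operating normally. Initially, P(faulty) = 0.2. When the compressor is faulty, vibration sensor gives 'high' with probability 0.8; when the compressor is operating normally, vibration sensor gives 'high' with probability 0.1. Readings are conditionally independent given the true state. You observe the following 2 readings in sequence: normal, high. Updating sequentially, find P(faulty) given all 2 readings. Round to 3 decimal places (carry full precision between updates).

After 'normal': P(faulty) = 0.2·0.2000 / (0.2·0.2000 + 0.9·0.8000) ≈ 0.0526
After 'high': P(faulty) = 0.8·0.0526 / (0.8·0.0526 + 0.1·0.9474) ≈ 0.3077

0.308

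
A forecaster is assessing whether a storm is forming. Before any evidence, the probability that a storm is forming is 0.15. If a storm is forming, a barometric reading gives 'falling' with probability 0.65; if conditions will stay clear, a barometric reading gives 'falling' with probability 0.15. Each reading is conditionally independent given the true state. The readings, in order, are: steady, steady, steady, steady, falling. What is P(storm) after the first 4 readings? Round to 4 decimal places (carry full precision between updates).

0.0050

After 'steady': P(storm) = 0.35·0.1500 / (0.35·0.1500 + 0.85·0.8500) ≈ 0.0677
After 'steady': P(storm) = 0.35·0.0677 / (0.35·0.0677 + 0.85·0.9323) ≈ 0.0291
After 'steady': P(storm) = 0.35·0.0291 / (0.35·0.0291 + 0.85·0.9709) ≈ 0.0122
After 'steady': P(storm) = 0.35·0.0122 / (0.35·0.0122 + 0.85·0.9878) ≈ 0.0050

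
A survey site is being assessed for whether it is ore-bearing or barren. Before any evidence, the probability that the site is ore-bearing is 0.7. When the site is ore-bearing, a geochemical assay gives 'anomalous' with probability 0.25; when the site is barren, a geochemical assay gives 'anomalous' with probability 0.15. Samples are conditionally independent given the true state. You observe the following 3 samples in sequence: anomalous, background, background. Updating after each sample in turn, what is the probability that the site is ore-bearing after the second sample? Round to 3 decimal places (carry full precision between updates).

After 'anomalous': P(ore) = 0.25·0.7000 / (0.25·0.7000 + 0.15·0.3000) ≈ 0.7955
After 'background': P(ore) = 0.75·0.7955 / (0.75·0.7955 + 0.85·0.2045) ≈ 0.7743

0.774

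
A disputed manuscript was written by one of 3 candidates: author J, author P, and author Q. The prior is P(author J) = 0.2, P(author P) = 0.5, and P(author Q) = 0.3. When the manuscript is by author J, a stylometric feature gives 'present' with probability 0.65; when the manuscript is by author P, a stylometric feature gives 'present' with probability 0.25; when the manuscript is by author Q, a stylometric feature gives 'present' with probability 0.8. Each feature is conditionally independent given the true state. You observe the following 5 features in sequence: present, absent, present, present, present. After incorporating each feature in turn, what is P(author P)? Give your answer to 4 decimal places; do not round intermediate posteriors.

After 'present': normaliser = 0.65·0.2000 + 0.25·0.5000 + 0.8·0.3000; P(author J) ≈ 0.2626, P(author P) ≈ 0.2525, P(author Q) ≈ 0.4848
After 'absent': normaliser = 0.35·0.2626 + 0.75·0.2525 + 0.2·0.4848; P(author J) ≈ 0.2430, P(author P) ≈ 0.5007, P(author Q) ≈ 0.2563
After 'present': normaliser = 0.65·0.2430 + 0.25·0.5007 + 0.8·0.2563; P(author J) ≈ 0.3235, P(author P) ≈ 0.2564, P(author Q) ≈ 0.4201
After 'present': normaliser = 0.65·0.3235 + 0.25·0.2564 + 0.8·0.4201; P(author J) ≈ 0.3445, P(author P) ≈ 0.1050, P(author Q) ≈ 0.5505
After 'present': normaliser = 0.65·0.3445 + 0.25·0.1050 + 0.8·0.5505; P(author J) ≈ 0.3243, P(author P) ≈ 0.0380, P(author Q) ≈ 0.6377

0.0380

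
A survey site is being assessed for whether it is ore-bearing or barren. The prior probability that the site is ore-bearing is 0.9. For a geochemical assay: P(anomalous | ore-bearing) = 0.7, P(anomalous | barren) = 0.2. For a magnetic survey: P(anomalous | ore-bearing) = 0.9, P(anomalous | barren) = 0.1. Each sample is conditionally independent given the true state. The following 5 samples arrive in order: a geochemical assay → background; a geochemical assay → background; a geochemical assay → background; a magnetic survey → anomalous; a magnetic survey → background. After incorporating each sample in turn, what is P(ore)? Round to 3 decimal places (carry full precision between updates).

0.322

Each posterior becomes the prior for the next update.
After a geochemical assay='background': P(ore) = 0.3·0.9000 / (0.3·0.9000 + 0.8·0.1000) ≈ 0.7714
After a geochemical assay='background': P(ore) = 0.3·0.7714 / (0.3·0.7714 + 0.8·0.2286) ≈ 0.5586
After a geochemical assay='background': P(ore) = 0.3·0.5586 / (0.3·0.5586 + 0.8·0.4414) ≈ 0.3219
After a magnetic survey='anomalous': P(ore) = 0.9·0.3219 / (0.9·0.3219 + 0.1·0.6781) ≈ 0.8103
After a magnetic survey='background': P(ore) = 0.1·0.8103 / (0.1·0.8103 + 0.9·0.1897) ≈ 0.3219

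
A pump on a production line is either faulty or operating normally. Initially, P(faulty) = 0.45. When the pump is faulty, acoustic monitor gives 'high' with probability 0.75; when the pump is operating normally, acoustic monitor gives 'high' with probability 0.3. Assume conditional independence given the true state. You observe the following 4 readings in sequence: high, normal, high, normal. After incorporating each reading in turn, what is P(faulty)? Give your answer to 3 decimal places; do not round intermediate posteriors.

0.395

After 'high': P(faulty) = 0.75·0.4500 / (0.75·0.4500 + 0.3·0.5500) ≈ 0.6716
After 'normal': P(faulty) = 0.25·0.6716 / (0.25·0.6716 + 0.7·0.3284) ≈ 0.4221
After 'high': P(faulty) = 0.75·0.4221 / (0.75·0.4221 + 0.3·0.5779) ≈ 0.6462
After 'normal': P(faulty) = 0.25·0.6462 / (0.25·0.6462 + 0.7·0.3538) ≈ 0.3948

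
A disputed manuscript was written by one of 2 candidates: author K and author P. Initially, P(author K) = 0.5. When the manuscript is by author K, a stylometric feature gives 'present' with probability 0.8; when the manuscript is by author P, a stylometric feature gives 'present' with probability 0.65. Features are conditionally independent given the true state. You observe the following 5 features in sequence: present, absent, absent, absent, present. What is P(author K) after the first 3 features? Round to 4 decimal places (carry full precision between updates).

After 'present': P(author K) = 0.8·0.5000 / (0.8·0.5000 + 0.65·0.5000) ≈ 0.5517
After 'absent': P(author K) = 0.2·0.5517 / (0.2·0.5517 + 0.35·0.4483) ≈ 0.4129
After 'absent': P(author K) = 0.2·0.4129 / (0.2·0.4129 + 0.35·0.5871) ≈ 0.2867

0.2867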